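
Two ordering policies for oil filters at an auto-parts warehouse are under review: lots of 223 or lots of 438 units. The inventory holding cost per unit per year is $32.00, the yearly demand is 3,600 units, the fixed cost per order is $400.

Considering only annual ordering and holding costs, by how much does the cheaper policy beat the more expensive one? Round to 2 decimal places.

For each Q, cost = (D/Q)·S + (Q/2)·H.
TC(223) = (3,600/223)×400 + (223/2)×32 = $10,025.40
TC(438) = (3,600/438)×400 + (438/2)×32 = $10,295.67
Lots of 223 are cheaper by $270.27.

$270.27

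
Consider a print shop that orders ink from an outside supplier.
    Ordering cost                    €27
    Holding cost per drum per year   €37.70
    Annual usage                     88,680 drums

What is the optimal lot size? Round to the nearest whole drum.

356 drums

Optimal lot size Q* = (2 × 88,680 × €27 / €37.7)^½ ≈ 356.40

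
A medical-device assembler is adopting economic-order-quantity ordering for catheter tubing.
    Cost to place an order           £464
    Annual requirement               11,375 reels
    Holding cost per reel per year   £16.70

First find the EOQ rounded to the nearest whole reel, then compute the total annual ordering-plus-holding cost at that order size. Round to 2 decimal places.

£13,277.24

2DS/H = 2·11,375·464/16.7 = 632,095.81
EOQ = √632,095.81 ≈ 795.04 → Q = 795 reels
Annual ordering cost = (D/Q)·S = (11,375/795) × 464 = £6,638.99
Annual holding cost  = (Q/2)·H = (795/2) × 16.7 = £6,638.25
Total = £6,638.99 + £6,638.25 = £13,277.24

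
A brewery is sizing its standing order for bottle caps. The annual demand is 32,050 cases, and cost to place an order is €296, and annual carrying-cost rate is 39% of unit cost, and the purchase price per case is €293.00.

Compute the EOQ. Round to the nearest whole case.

407 cases

Carrying cost H = €293 × 39% = €114.2700/case/yr
Q* = √(2·D·S / H) = √(2·32,050·296 / 114.27) = √166,041.8 ≈ 407.48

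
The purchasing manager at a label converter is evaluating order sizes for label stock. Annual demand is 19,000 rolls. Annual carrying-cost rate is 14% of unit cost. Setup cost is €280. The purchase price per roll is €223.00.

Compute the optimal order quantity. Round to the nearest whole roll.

584 rolls

H = i·C = 0.14 × €223 = €31.2200 per roll-year
Q* = √(2·D·S / H) = √(2·19,000·280 / 31.22) = √340,807.2 ≈ 583.79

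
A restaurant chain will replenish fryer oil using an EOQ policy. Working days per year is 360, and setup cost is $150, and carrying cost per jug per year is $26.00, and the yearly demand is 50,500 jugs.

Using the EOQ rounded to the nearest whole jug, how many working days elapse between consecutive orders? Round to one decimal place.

5.4 days

2DS/H = 2·50,500·150/26 = 582,692.31
EOQ = √582,692.31 ≈ 763.34 → Q = 763 jugs
Cycle time = (working days × Q)/D = (360 × 763) / 50,500 = 5.439 days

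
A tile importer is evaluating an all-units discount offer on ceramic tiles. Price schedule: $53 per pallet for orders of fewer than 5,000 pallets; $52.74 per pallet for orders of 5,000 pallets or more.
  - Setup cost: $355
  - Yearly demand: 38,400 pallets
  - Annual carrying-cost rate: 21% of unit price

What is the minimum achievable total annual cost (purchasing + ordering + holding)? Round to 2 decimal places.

$2,052,619.77

H₁ = 21%×$53 = $11.1300;  H₂ = 21%×$52.74 = $11.0754
EOQ₁ = √(2×38,400×355/11.1300) = 1,565.12  (< 5,000, feasible at tier 1)
EOQ₂ = √(2×38,400×355/11.0754) = 1,568.97  (< 5,000 → use Q = 5,000 at tier-2 price)
TC(tier 1 (EOQ₁), Q≈1,565.1) = $2,052,619.77
TC(tier 2, Q≈5,000.0) = $2,055,630.90
Minimum at tier 1 (EOQ₁): $2,052,619.77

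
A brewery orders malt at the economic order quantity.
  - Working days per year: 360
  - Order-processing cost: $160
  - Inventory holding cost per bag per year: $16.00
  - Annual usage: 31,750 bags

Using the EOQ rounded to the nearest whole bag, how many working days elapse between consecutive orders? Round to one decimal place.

9.0 days

Q* = √(2·D·S / H) = √(2·31,750·160 / 16) = √635,000.0 ≈ 796.87 → Q = 797 bags
Days between orders = 360 / (D/Q) = 360 / 39.837 ≈ 9.037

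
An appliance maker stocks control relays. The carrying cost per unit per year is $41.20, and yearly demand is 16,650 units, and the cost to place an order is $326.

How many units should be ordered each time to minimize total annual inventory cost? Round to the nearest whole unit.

Q* = √(2·D·S / H) = √(2·16,650·326 / 41.2) = √263,490.3 ≈ 513.31

513 units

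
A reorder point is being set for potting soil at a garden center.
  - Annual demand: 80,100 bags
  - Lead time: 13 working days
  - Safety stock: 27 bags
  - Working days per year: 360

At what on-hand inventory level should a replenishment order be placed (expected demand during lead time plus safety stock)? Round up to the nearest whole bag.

2,920 bags

Daily demand d = 80,100 / 360 = 222.500 bags/day
Demand during lead time = 222.500 × 13 = 2,892.50
Reorder point = 2,892.50 + 27 = 2,919.50 → round up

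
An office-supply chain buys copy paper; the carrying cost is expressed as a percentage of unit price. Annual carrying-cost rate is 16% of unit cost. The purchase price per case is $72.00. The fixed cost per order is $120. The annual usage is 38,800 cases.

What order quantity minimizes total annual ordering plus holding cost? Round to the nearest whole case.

899 cases

Carrying cost H = $72 × 16% = $11.5200/case/yr
Q* = √(2·D·S / H) = √(2·38,800·120 / 11.52) = √808,333.3 ≈ 899.07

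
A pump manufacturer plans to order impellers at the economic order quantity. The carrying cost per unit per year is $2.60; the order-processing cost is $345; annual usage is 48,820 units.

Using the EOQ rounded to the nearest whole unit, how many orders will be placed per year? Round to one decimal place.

13.6 orders per year

2DS/H = 2·48,820·345/2.6 = 12,956,076.92
EOQ = √12,956,076.92 ≈ 3,599.46 → Q = 3,599
Orders per year = D/Q = 48,820 / 3,599 = 13.565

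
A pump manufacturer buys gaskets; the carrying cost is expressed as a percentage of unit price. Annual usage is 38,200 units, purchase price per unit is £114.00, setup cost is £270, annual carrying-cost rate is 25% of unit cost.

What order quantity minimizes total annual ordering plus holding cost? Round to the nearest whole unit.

H = i·C = 0.25 × £114 = £28.5000 per unit-year
EOQ = √(2DS/H) = √(2 × 38,200 × 270 / 28.5)
    = √(723,789.47) ≈ 850.76

851 units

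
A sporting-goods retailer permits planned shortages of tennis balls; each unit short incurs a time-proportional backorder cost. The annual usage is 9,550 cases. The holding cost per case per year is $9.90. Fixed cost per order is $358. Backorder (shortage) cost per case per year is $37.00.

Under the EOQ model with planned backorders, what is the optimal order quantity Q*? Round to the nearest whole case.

Basic EOQ = √(2·9,550·358/9.9) = 831.076
Backorder adjustment √((H+b)/b) = √((9.9+37)/37) = 1.1259
Q* = 831.076 × 1.1259 ≈ 935.68

936 cases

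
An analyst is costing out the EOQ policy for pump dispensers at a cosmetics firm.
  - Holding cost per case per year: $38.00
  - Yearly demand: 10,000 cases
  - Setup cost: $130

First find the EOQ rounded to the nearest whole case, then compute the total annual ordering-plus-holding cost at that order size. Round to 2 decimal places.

$9,939.83

Optimal lot size Q* = (2 × 10,000 × $130 / $38)^½ ≈ 261.57 → Q = 262 cases
Ordering: D/Q × S = 10,000/262 × $130 = $4,961.83
Holding:  Q/2 × H = 262/2 × $38 = $4,978.00
Total = $4,961.83 + $4,978.00 = $9,939.83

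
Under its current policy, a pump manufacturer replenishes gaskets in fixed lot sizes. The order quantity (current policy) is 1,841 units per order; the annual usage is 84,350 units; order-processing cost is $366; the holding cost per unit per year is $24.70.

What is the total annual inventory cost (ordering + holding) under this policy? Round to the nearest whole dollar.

$39,506

Annual ordering cost = (D/Q)·S = (84,350/1,841) × 366 = $16,769.20
Annual holding cost  = (Q/2)·H = (1,841/2) × 24.7 = $22,736.35
Total = $16,769.20 + $22,736.35 = $39,505.55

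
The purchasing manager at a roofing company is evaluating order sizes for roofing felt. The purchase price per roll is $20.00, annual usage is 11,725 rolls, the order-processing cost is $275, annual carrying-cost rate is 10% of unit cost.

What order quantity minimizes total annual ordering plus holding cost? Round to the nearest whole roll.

1,796 rolls

H = i·C = 0.1 × $20 = $2.0000 per roll-year
Optimal lot size Q* = (2 × 11,725 × $275 / $2)^½ ≈ 1,795.65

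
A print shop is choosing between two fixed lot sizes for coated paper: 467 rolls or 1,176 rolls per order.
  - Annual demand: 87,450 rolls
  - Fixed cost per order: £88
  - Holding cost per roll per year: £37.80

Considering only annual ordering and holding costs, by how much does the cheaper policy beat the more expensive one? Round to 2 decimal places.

Annual cost at Q: ordering D·S/Q plus holding Q·H/2.
TC(467) = (87,450/467)×88 + (467/2)×37.8 = £25,305.10
TC(1,176) = (87,450/1,176)×88 + (1,176/2)×37.8 = £28,770.28
|ΔTC| = |£25,305.10 − £28,770.28| = £3,465.18

£3,465.18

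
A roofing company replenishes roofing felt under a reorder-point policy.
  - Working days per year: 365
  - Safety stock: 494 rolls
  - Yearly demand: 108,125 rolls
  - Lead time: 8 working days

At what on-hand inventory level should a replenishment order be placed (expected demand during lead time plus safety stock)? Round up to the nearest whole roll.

Daily demand d = 108,125 / 365 = 296.233 rolls/day
Demand during lead time = 296.233 × 8 = 2,369.86
Reorder point = 2,369.86 + 494 = 2,863.86 → round up

2,864 rolls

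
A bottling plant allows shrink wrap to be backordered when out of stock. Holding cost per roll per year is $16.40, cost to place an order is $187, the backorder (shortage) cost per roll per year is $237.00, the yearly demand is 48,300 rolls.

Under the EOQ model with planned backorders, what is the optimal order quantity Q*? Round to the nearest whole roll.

Q* = √(2DS/H) · √((H + b)/b)
   = √(2 × 48,300 × 187 / 16.4) · √((16.4 + 237) / 237)
   = 1,049.512 × 1.0340 ≈ 1,085.22

1,085 rolls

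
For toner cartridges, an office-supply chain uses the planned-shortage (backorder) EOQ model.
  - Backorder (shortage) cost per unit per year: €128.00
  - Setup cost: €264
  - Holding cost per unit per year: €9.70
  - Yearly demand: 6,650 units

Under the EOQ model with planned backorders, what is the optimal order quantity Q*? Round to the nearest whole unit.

624 units

Basic EOQ = √(2·6,650·264/9.7) = 601.647
Backorder adjustment √((H+b)/b) = √((9.7+128)/128) = 1.0372
Q* = 601.647 × 1.0372 ≈ 624.03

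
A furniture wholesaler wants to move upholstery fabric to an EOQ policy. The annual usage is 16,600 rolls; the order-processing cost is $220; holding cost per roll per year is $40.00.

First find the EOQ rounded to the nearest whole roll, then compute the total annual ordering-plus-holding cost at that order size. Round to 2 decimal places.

$17,092.69

2DS/H = 2·16,600·220/40 = 182,600.00
EOQ = √182,600.00 ≈ 427.32 → Q = 427 rolls
Orders/yr = 16,600/427 = 38.876; ordering cost = 38.876 × $220 = $8,552.69
Average inventory = 427/2 = 213.5; holding cost = 213.5 × $40 = $8,540.00
Total = $8,552.69 + $8,540.00 = $17,092.69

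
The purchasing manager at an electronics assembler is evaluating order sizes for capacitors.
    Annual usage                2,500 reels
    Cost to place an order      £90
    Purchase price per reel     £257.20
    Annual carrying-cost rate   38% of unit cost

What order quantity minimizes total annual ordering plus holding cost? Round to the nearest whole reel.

H = i·C = 0.38 × £257.2 = £97.7360 per reel-year
Q* = √(2·D·S / H) = √(2·2,500·90 / 97.736) = √4,604.2 ≈ 67.85

68 reels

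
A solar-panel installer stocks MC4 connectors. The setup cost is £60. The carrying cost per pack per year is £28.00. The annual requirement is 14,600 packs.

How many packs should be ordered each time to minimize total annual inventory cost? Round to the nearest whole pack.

250 packs

2DS/H = 2·14,600·60/28 = 62,571.43
EOQ = √62,571.43 ≈ 250.14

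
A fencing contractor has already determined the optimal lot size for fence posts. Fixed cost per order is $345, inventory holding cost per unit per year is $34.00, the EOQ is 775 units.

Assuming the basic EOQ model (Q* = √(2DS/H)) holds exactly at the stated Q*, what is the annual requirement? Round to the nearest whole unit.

29,596 units per year

EOQ relation: Q² = 2DS/H, so rearrange for the unknown.
D = Q²H / (2S) = 775² × 34 / (2 × 345) = 29,596.01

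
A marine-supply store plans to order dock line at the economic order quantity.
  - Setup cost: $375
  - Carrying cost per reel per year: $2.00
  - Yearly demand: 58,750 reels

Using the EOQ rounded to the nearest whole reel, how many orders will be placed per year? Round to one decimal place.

Q* = √(2·D·S / H) = √(2·58,750·375 / 2) = √22,031,250.0 ≈ 4,693.75 → Q = 4,694
N = D/Q = 58,750/4,694 ≈ 12.516 orders/yr

12.5 orders per year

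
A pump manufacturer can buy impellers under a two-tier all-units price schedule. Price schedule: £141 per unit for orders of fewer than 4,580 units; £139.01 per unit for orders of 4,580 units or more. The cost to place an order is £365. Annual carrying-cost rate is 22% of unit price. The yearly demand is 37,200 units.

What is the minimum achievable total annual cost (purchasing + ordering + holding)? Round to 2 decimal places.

H₁ = 22%×£141 = £31.0200;  H₂ = 22%×£139.01 = £30.5822
EOQ₁ = √(2×37,200×365/31.0200) = 935.65  (< 4,580, feasible at tier 1)
EOQ₂ = √(2×37,200×365/30.5822) = 942.32  (< 4,580 → use Q = 4,580 at tier-2 price)
TC(tier 1 (EOQ₁), Q≈935.6) = £5,274,223.77
TC(tier 2, Q≈4,580.0) = £5,244,169.87
Minimum at tier 2: £5,244,169.87

£5,244,169.87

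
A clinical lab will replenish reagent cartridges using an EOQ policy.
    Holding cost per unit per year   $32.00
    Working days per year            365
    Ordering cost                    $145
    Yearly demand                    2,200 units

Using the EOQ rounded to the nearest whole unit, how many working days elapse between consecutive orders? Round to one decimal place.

Optimal lot size Q* = (2 × 2,200 × $145 / $32)^½ ≈ 141.20 → Q = 141 units
Cycle time = (working days × Q)/D = (365 × 141) / 2,200 = 23.393 days

23.4 days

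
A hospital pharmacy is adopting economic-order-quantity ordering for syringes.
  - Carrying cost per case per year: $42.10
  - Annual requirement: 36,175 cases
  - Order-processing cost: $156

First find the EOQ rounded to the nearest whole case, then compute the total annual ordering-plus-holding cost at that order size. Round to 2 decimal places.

$21,798.30

Optimal lot size Q* = (2 × 36,175 × $156 / $42.1)^½ ≈ 517.77 → Q = 518 cases
Ordering: D/Q × S = 36,175/518 × $156 = $10,894.40
Holding:  Q/2 × H = 518/2 × $42.1 = $10,903.90
Total = $10,894.40 + $10,903.90 = $21,798.30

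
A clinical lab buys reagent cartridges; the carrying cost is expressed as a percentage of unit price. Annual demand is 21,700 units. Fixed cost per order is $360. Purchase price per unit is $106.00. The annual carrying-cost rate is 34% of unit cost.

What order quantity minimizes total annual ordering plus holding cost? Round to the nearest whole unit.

Holding cost per unit per year: H = 34% × $106 = $36.0400
Optimal lot size Q* = (2 × 21,700 × $360 / $36.04)^½ ≈ 658.42

658 units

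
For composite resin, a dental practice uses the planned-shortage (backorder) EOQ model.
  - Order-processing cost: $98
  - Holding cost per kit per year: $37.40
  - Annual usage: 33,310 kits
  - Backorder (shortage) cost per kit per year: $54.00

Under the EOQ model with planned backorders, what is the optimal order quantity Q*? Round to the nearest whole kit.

Q* = √(2DS/H) · √((H + b)/b)
   = √(2 × 33,310 × 98 / 37.4) · √((37.4 + 54) / 54)
   = 417.811 × 1.3010 ≈ 543.57

544 kits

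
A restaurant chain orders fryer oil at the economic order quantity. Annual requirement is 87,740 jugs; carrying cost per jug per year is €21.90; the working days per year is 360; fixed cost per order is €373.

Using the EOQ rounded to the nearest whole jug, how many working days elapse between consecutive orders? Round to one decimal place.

EOQ = √(2DS/H) = √(2 × 87,740 × 373 / 21.9)
    = √(2,988,768.95) ≈ 1,728.81 → Q = 1,729 jugs
Days between orders = 360 / (D/Q) = 360 / 50.746 ≈ 7.094

7.1 days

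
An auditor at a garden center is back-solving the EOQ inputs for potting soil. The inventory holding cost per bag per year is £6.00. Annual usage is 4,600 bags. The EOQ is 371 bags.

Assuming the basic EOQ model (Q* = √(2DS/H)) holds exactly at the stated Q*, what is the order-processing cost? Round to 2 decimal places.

Since Q* = (2DS/H)^½, squaring gives Q*²·H = 2DS.
S = Q²H / (2D) = 371² × 6 / (2 × 4,600) = 89.7659

£89.77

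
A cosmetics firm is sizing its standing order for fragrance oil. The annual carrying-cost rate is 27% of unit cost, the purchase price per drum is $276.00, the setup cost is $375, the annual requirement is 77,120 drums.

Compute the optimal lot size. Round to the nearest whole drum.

881 drums

Holding cost per drum per year: H = 27% × $276 = $74.5200
Q* = √(2·D·S / H) = √(2·77,120·375 / 74.52) = √776,167.5 ≈ 881.00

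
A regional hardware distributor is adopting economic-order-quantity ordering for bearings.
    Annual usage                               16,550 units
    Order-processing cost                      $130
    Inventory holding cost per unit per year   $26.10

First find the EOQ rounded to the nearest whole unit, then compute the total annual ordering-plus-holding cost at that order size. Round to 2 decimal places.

$10,597.56

EOQ = √(2DS/H) = √(2 × 16,550 × 130 / 26.1)
    = √(164,865.90) ≈ 406.04 → Q = 406 units
Ordering: D/Q × S = 16,550/406 × $130 = $5,299.26
Holding:  Q/2 × H = 406/2 × $26.1 = $5,298.30
Total = $5,299.26 + $5,298.30 = $10,597.56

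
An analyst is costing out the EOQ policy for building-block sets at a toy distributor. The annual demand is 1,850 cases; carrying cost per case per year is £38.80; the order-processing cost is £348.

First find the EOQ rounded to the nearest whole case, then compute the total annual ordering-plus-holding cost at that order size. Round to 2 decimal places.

2DS/H = 2·1,850·348/38.8 = 33,185.57
EOQ = √33,185.57 ≈ 182.17 → Q = 182 cases
Ordering: D/Q × S = 1,850/182 × £348 = £3,537.36
Holding:  Q/2 × H = 182/2 × £38.8 = £3,530.80
Total = £3,537.36 + £3,530.80 = £7,068.16

£7,068.16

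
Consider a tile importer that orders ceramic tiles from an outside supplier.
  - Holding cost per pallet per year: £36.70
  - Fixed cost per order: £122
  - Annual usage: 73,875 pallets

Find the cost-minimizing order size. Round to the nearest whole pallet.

EOQ = √(2DS/H) = √(2 × 73,875 × 122 / 36.7)
    = √(491,158.04) ≈ 700.83

701 pallets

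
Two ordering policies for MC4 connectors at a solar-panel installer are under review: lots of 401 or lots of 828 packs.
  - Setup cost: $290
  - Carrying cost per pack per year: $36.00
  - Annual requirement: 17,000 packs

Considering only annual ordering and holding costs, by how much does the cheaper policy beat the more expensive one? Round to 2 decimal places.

For each Q, cost = (D/Q)·S + (Q/2)·H.
TC(401) = (17,000/401)×290 + (401/2)×36 = $19,512.26
TC(828) = (17,000/828)×290 + (828/2)×36 = $20,858.11
|ΔTC| = |$19,512.26 − $20,858.11| = $1,345.84

$1,345.84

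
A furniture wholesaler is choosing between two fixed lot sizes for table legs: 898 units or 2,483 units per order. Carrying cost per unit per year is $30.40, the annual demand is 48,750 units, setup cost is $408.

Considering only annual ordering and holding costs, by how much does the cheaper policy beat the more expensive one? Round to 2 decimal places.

For each Q, cost = (D/Q)·S + (Q/2)·H.
TC(898) = (48,750/898)×408 + (898/2)×30.4 = $35,798.82
TC(2,483) = (48,750/2,483)×408 + (2,483/2)×30.4 = $45,752.07
Cheaper: Q = 898.  Difference = $9,953.25

$9,953.25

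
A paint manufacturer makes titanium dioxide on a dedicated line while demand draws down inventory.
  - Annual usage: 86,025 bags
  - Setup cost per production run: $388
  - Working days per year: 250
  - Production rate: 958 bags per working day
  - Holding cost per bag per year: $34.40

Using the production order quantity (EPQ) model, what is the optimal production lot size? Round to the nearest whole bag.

1,740 bags

d = 86,025/250 = 344.1000 bags/day;  effective holding cost H(1 − d/p) = 34.4·(1 − 344.1000/958) = 22.04401
Q* = √(2DS / H_eff) = √(2·86,025·388 / 22.04401) ≈ 1,740.20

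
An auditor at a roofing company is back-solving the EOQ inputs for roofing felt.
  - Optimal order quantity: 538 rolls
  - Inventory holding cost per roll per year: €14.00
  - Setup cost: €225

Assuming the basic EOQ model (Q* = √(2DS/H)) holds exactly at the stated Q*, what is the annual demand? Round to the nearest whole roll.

EOQ relation: Q² = 2DS/H, so rearrange for the unknown.
D = Q²H / (2S) = 538² × 14 / (2 × 225) = 9,004.92

9,005 rolls per year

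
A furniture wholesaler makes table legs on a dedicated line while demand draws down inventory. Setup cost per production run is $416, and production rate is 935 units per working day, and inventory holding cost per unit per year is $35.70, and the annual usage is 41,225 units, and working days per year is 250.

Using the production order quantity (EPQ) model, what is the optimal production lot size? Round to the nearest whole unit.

1,080 units

d = 41,225/250 = 164.9000 units/day;  effective holding cost H(1 − d/p) = 35.7·(1 − 164.9000/935) = 29.40382
Q* = √(2DS / H_eff) = √(2·41,225·416 / 29.40382) ≈ 1,080.04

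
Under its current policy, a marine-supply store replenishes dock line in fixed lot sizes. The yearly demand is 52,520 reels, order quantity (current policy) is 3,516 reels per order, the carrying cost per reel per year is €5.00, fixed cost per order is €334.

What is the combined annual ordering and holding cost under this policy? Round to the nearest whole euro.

€13,779

Ordering: D/Q × S = 52,520/3,516 × €334 = €4,989.10
Holding:  Q/2 × H = 3,516/2 × €5 = €8,790.00
Total = €4,989.10 + €8,790.00 = €13,779.10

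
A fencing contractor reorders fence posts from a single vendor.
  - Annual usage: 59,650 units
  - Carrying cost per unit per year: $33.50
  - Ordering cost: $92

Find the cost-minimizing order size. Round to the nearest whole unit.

572 units

Optimal lot size Q* = (2 × 59,650 × $92 / $33.5)^½ ≈ 572.39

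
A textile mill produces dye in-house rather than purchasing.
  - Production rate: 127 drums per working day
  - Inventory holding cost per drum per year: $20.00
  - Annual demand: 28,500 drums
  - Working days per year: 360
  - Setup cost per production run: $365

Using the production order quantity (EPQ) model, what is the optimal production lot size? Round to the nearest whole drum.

1,662 drums

Daily demand d = 28,500/360 = 79.167; p = 127; 1 − d/p = 0.37664
EPQ = √(2DS / (H(1 − d/p)))
    = √(2 × 28,500 × 365 / (20 × 0.37664)) ≈ 1,661.90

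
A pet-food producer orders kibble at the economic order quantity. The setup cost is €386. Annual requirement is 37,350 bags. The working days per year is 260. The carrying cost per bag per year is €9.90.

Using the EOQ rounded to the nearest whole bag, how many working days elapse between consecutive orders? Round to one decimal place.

11.9 days

2DS/H = 2·37,350·386/9.9 = 2,912,545.45
EOQ = √2,912,545.45 ≈ 1,706.62 → Q = 1,707 bags
Days between orders = 260 / (D/Q) = 260 / 21.880 ≈ 11.883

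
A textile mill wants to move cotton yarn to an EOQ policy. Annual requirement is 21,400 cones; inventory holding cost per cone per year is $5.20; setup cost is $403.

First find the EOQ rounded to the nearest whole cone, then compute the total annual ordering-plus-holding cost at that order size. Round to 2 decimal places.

Q* = √(2·D·S / H) = √(2·21,400·403 / 5.2) = √3,317,000.0 ≈ 1,821.26 → Q = 1,821 cones
Ordering: D/Q × S = 21,400/1,821 × $403 = $4,735.97
Holding:  Q/2 × H = 1,821/2 × $5.2 = $4,734.60
Total = $4,735.97 + $4,734.60 = $9,470.57

$9,470.57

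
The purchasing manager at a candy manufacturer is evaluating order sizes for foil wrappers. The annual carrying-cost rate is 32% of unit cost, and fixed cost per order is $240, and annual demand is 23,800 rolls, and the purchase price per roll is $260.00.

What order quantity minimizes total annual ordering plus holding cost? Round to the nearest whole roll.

371 rolls

Holding cost per roll per year: H = 32% × $260 = $83.2000
2DS/H = 2·23,800·240/83.2 = 137,307.69
EOQ = √137,307.69 ≈ 370.55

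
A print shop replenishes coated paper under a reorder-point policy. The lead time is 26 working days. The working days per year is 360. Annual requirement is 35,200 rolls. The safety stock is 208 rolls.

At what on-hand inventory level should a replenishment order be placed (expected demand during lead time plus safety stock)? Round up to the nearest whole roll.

2,751 rolls

Daily demand d = 35,200 / 360 = 97.778 rolls/day
Demand during lead time = 97.778 × 26 = 2,542.22
Reorder point = 2,542.22 + 208 = 2,750.22 → round up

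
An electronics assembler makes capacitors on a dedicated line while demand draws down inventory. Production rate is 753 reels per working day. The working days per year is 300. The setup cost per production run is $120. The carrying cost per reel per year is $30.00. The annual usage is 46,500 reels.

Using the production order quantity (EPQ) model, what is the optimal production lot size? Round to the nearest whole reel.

684 reels

d = 46,500/300 = 155.0000 reels/day;  effective holding cost H(1 − d/p) = 30·(1 − 155.0000/753) = 23.82470
Q* = √(2DS / H_eff) = √(2·46,500·120 / 23.82470) ≈ 684.41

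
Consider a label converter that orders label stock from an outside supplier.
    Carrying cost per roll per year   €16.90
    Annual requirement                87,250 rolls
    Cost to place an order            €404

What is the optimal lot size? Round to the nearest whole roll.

2,042 rolls

2DS/H = 2·87,250·404/16.9 = 4,171,479.29
EOQ = √4,171,479.29 ≈ 2,042.42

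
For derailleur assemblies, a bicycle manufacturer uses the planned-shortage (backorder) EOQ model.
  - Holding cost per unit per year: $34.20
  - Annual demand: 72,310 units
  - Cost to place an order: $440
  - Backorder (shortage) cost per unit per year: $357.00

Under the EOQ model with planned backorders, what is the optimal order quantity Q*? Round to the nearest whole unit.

Basic EOQ = √(2·72,310·440/34.2) = 1,364.041
Backorder adjustment √((H+b)/b) = √((34.2+357)/357) = 1.0468
Q* = 1,364.041 × 1.0468 ≈ 1,427.88

1,428 units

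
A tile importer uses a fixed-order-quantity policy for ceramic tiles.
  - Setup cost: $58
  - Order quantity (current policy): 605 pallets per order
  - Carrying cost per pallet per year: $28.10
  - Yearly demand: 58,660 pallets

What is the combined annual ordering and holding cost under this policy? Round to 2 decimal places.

Annual ordering cost = (D/Q)·S = (58,660/605) × 58 = $5,623.60
Annual holding cost  = (Q/2)·H = (605/2) × 28.1 = $8,500.25
Total = $5,623.60 + $8,500.25 = $14,123.85

$14,123.85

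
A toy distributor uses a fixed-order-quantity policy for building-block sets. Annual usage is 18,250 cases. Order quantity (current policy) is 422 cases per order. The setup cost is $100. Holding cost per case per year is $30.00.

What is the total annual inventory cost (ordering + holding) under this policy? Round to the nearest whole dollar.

$10,655

Orders/yr = 18,250/422 = 43.246; ordering cost = 43.246 × $100 = $4,324.64
Average inventory = 422/2 = 211; holding cost = 211 × $30 = $6,330.00
Total = $4,324.64 + $6,330.00 = $10,654.64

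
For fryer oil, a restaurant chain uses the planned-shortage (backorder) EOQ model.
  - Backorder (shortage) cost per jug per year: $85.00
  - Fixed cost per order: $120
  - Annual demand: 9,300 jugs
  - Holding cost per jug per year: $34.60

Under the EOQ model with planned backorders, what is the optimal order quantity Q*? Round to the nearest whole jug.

Q* = √(2DS/H) · √((H + b)/b)
   = √(2 × 9,300 × 120 / 34.6) · √((34.6 + 85) / 85)
   = 253.986 × 1.1862 ≈ 301.28

301 jugs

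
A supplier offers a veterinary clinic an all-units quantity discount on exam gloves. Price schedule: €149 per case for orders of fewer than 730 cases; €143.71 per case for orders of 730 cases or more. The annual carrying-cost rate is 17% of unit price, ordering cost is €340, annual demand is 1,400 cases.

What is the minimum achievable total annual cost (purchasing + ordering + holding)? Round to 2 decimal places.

€210,763.26

H₁ = 17%×€149 = €25.3300;  H₂ = 17%×€143.71 = €24.4307
EOQ₁ = √(2×1,400×340/25.3300) = 193.87  (< 730, feasible at tier 1)
EOQ₂ = √(2×1,400×340/24.4307) = 197.40  (< 730 → use Q = 730 at tier-2 price)
TC(tier 1 (EOQ₁), Q≈193.9) = €213,510.62
TC(tier 2, Q≈730.0) = €210,763.26
Minimum at tier 2: €210,763.26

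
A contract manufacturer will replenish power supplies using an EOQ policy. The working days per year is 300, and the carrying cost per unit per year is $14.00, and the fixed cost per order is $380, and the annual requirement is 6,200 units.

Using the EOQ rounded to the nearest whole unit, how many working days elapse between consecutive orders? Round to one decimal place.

28.1 days

Q* = √(2·D·S / H) = √(2·6,200·380 / 14) = √336,571.4 ≈ 580.15 → Q = 580 units
Cycle time = (working days × Q)/D = (300 × 580) / 6,200 = 28.065 days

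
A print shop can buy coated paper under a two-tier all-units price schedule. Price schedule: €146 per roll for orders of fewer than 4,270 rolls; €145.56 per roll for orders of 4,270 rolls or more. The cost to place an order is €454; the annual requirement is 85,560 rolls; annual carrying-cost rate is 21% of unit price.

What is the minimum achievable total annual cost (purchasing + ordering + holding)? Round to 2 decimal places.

€12,528,472.44

H₁ = 21%×€146 = €30.6600;  H₂ = 21%×€145.56 = €30.5676
EOQ₁ = √(2×85,560×454/30.6600) = 1,591.81  (< 4,270, feasible at tier 1)
EOQ₂ = √(2×85,560×454/30.5676) = 1,594.22  (< 4,270 → use Q = 4,270 at tier-2 price)
TC(tier 1 (EOQ₁), Q≈1,591.8) = €12,540,565.01
TC(tier 2, Q≈4,270.0) = €12,528,472.44
Minimum at tier 2: €12,528,472.44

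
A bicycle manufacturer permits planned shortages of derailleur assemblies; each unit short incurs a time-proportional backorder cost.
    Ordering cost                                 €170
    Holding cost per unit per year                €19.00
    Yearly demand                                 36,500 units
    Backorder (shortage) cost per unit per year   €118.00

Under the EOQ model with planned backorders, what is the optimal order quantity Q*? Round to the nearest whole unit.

Q* = √(2DS/H) · √((H + b)/b)
   = √(2 × 36,500 × 170 / 19) · √((19 + 118) / 118)
   = 808.182 × 1.0775 ≈ 870.82

871 units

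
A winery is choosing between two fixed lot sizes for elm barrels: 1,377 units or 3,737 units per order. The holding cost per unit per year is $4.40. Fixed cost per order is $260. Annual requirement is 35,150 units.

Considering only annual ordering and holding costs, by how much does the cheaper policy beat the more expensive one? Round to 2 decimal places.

$1,000.65

For each Q, cost = (D/Q)·S + (Q/2)·H.
TC(1,377) = (35,150/1,377)×260 + (1,377/2)×4.4 = $9,666.29
TC(3,737) = (35,150/3,737)×260 + (3,737/2)×4.4 = $10,666.94
|ΔTC| = |$9,666.29 − $10,666.94| = $1,000.65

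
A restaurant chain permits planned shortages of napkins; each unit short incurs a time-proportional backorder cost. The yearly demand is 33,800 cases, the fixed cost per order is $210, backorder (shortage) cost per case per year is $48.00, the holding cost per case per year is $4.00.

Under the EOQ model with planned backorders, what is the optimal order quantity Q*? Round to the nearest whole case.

Basic EOQ = √(2·33,800·210/4) = 1,883.879
Backorder adjustment √((H+b)/b) = √((4+48)/48) = 1.0408
Q* = 1,883.879 × 1.0408 ≈ 1,960.80

1,961 cases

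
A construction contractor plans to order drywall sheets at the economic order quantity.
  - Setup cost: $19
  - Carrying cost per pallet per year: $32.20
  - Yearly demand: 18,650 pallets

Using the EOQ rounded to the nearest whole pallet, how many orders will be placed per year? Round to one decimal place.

126.0 orders per year

2DS/H = 2·18,650·19/32.2 = 22,009.32
EOQ = √22,009.32 ≈ 148.36 → Q = 148
Orders per year = D/Q = 18,650 / 148 = 126.014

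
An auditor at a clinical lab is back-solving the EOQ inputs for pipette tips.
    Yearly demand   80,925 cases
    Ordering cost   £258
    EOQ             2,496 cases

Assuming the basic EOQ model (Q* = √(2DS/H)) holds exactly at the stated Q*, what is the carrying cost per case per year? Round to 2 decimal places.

£6.70

From Q* = √(2DS/H) ⇒ Q*² = 2DS/H.
H = 2DS / Q² = 2 × 80,925 × 258 / 2,496² = 6.7026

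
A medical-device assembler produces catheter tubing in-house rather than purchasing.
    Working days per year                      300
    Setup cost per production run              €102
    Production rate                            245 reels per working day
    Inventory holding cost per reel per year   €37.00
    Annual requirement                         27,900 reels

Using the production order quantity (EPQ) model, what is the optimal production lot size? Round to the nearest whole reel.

498 reels

Daily demand d = 27,900/300 = 93.000; p = 245; 1 − d/p = 0.62041
EPQ = √(2DS / (H(1 − d/p)))
    = √(2 × 27,900 × 102 / (37 × 0.62041)) ≈ 497.94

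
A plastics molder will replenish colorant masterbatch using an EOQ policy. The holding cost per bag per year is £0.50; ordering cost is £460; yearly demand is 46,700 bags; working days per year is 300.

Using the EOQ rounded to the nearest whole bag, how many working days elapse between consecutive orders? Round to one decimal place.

Q* = √(2·D·S / H) = √(2·46,700·460 / 0.5) = √85,928,000.0 ≈ 9,269.74 → Q = 9,270 bags
Days between orders = 300 / (D/Q) = 300 / 5.038 ≈ 59.550

59.6 days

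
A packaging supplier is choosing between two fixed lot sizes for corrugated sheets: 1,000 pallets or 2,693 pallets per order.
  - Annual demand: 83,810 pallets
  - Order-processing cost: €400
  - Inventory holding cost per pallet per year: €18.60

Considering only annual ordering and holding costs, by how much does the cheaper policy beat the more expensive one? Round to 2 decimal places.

TC(Q) = (D/Q)S + (Q/2)H
TC(1,000) = (83,810/1,000)×400 + (1,000/2)×18.6 = €42,824.00
TC(2,693) = (83,810/2,693)×400 + (2,693/2)×18.6 = €37,493.47
|ΔTC| = |€42,824.00 − €37,493.47| = €5,330.53

€5,330.53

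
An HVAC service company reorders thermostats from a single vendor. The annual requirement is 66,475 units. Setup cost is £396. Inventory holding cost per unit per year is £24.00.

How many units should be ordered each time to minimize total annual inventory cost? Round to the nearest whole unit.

1,481 units

EOQ = √(2DS/H) = √(2 × 66,475 × 396 / 24)
    = √(2,193,675.00) ≈ 1,481.11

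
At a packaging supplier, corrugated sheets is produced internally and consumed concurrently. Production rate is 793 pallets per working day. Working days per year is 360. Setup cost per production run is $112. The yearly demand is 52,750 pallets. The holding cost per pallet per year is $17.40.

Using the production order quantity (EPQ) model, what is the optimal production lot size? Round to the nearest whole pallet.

913 pallets

d = 52,750/360 = 146.5278 pallets/day;  effective holding cost H(1 − d/p) = 17.4·(1 − 146.5278/793) = 14.18489
Q* = √(2DS / H_eff) = √(2·52,750·112 / 14.18489) ≈ 912.69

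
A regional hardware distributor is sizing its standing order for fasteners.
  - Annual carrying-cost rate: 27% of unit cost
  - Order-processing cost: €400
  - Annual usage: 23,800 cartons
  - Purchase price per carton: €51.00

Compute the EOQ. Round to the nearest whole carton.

H = i·C = 0.27 × €51 = €13.7700 per carton-year
Optimal lot size Q* = (2 × 23,800 × €400 / €13.77)^½ ≈ 1,175.89

1,176 cartons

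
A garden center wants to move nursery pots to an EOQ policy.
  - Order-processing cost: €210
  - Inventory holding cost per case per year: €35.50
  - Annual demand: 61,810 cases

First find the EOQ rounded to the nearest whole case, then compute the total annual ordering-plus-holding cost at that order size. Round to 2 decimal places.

€30,357.65

EOQ = √(2DS/H) = √(2 × 61,810 × 210 / 35.5)
    = √(731,273.24) ≈ 855.15 → Q = 855 cases
Annual ordering cost = (D/Q)·S = (61,810/855) × 210 = €15,181.40
Annual holding cost  = (Q/2)·H = (855/2) × 35.5 = €15,176.25
Total = €15,181.40 + €15,176.25 = €30,357.65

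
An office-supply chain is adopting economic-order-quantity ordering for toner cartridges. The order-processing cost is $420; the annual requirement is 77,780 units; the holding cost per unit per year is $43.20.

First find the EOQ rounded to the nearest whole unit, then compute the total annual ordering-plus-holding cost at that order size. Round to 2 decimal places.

$53,127.02

Q* = √(2·D·S / H) = √(2·77,780·420 / 43.2) = √1,512,388.9 ≈ 1,229.79 → Q = 1,230 units
Ordering: D/Q × S = 77,780/1,230 × $420 = $26,559.02
Holding:  Q/2 × H = 1,230/2 × $43.2 = $26,568.00
Total = $26,559.02 + $26,568.00 = $53,127.02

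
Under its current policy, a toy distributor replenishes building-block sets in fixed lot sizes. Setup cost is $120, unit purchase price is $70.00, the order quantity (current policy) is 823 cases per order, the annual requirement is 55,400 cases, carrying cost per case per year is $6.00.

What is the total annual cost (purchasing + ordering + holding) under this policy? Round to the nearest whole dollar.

Annual ordering cost = (D/Q)·S = (55,400/823) × 120 = $8,077.76
Annual holding cost  = (Q/2)·H = (823/2) × 6 = $2,469.00
Purchase cost = D·C = 55,400 × 70 = $3,878,000.00
Total = $8,077.76 + $2,469.00 + $3,878,000.00 = $3,888,546.76

$3,888,547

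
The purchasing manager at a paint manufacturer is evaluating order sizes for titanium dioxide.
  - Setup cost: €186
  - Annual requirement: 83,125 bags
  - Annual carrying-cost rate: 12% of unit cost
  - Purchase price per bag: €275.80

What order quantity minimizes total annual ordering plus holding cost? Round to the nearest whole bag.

Carrying cost H = €275.8 × 12% = €33.0960/bag/yr
2DS/H = 2·83,125·186/33.096 = 934,327.41
EOQ = √934,327.41 ≈ 966.61

967 bags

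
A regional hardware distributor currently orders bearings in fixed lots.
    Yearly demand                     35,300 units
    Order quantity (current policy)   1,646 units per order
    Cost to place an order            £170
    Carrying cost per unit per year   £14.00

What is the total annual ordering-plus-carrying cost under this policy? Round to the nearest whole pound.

Orders/yr = 35,300/1,646 = 21.446; ordering cost = 21.446 × £170 = £3,645.81
Average inventory = 1,646/2 = 823; holding cost = 823 × £14 = £11,522.00
Total = £3,645.81 + £11,522.00 = £15,167.81

£15,168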